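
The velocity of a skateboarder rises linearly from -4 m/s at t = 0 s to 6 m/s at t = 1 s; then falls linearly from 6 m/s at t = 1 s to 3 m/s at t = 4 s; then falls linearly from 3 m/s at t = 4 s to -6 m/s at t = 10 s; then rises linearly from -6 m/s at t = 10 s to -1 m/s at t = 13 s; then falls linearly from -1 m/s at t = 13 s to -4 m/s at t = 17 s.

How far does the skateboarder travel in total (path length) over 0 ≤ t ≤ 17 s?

51.6 m

Total distance travelled is ∫|v| dt — sum the magnitudes of each area piece.
0–1 s: v = 0 at t = 0.4 s; triangle areas 0.8 + 1.8 = 2.6 m
1–4 s: |½(6 + 3)(3)| = 13.5 m
4–10 s: v = 0 at t = 6 s; triangle areas 3 + 12 = 15 m
10–13 s: |½(-6 + -1)(3)| = 10.5 m
13–17 s: |½(-1 + -4)(4)| = 10 m
Total distance = 51.6 m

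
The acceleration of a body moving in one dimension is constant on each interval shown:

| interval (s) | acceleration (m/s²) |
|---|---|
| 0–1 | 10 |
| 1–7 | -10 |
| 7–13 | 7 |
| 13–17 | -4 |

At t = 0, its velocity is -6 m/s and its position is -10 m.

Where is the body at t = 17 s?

-465 m

On each constant-a segment, Δv = aΔt and Δx = v₀Δt + ½aΔt²; chain segment to segment.
0–1 s: v starts -6 m/s; Δx = -6·1 + ½·10·1² = -1 m; v ends 4 m/s.
1–7 s: v starts 4 m/s; Δx = 4·6 + ½·-10·6² = -156 m; v ends -56 m/s.
7–13 s: v starts -56 m/s; Δx = -56·6 + ½·7·6² = -210 m; v ends -14 m/s.
13–17 s: v starts -14 m/s; Δx = -14·4 + ½·-4·4² = -88 m; v ends -30 m/s.
x(17) = -10 + Σ Δx = -465 m.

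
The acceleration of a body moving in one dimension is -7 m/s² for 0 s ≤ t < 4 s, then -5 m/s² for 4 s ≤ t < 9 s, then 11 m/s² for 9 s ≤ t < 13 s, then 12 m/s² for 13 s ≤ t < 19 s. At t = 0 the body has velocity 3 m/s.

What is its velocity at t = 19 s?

Δv equals the area under the a-t graph; then v = v₀ + Δv.
0–4 s: -7 × 4 = -28 m/s
4–9 s: -5 × 5 = -25 m/s
9–13 s: 11 × 4 = 44 m/s
13–19 s: 12 × 6 = 72 m/s
Δv = 63 m/s, so v(19) = 3 + (63) = 66 m/s.

66 m/s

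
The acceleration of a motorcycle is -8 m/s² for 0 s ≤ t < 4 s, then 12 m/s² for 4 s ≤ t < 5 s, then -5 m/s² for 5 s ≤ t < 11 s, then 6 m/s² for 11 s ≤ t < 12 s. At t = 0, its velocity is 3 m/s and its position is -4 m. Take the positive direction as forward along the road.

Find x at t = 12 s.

On each constant-a segment, Δv = aΔt and Δx = v₀Δt + ½aΔt²; chain segment to segment.
0–4 s: v starts 3 m/s; Δx = 3·4 + ½·-8·4² = -52 m; v ends -29 m/s.
4–5 s: v starts -29 m/s; Δx = -29·1 + ½·12·1² = -23 m; v ends -17 m/s.
5–11 s: v starts -17 m/s; Δx = -17·6 + ½·-5·6² = -192 m; v ends -47 m/s.
11–12 s: v starts -47 m/s; Δx = -47·1 + ½·6·1² = -44 m; v ends -41 m/s.
x(12) = -4 + Σ Δx = -315 m.

-315 m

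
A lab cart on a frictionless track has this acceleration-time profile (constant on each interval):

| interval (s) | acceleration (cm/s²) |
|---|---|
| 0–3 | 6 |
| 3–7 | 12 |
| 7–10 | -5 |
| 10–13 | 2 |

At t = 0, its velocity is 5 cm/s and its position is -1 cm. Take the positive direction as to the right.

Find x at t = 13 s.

596.5 cm

On each constant-a segment, Δv = aΔt and Δx = v₀Δt + ½aΔt²; chain segment to segment.
0–3 s: v starts 5 cm/s; Δx = 5·3 + ½·6·3² = 42 cm; v ends 23 cm/s.
3–7 s: v starts 23 cm/s; Δx = 23·4 + ½·12·4² = 188 cm; v ends 71 cm/s.
7–10 s: v starts 71 cm/s; Δx = 71·3 + ½·-5·3² = 190.5 cm; v ends 56 cm/s.
10–13 s: v starts 56 cm/s; Δx = 56·3 + ½·2·3² = 177 cm; v ends 62 cm/s.
x(13) = -1 + Σ Δx = 596.5 cm.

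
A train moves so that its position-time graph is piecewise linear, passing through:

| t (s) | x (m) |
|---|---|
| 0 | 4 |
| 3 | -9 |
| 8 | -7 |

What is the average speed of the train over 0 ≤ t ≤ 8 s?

Average speed = (total path length)/(elapsed time); on a piecewise-linear x-t graph the path length is Σ|Δx|.
0–3 s: |Δx| = |-9 − 4| = 13 m
3–8 s: |Δx| = |-7 − -9| = 2 m
Total path = 15 m; average speed = 15/8 = 1.875 m/s.

1.875 m/s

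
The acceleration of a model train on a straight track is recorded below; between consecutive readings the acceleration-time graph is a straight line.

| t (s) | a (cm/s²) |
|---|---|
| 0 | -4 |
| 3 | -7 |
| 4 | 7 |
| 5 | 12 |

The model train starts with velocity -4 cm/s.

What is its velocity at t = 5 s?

-11 cm/s

Δv equals the area under the a-t graph; then v = v₀ + Δv.
0–3 s: ½(-4 + -7)(3) = -16.5 cm/s
3–4 s: ½(-7 + 7)(1) = 0 cm/s
4–5 s: ½(7 + 12)(1) = 9.5 cm/s
Δv = -7 cm/s, so v(5) = -4 + (-7) = -11 cm/s.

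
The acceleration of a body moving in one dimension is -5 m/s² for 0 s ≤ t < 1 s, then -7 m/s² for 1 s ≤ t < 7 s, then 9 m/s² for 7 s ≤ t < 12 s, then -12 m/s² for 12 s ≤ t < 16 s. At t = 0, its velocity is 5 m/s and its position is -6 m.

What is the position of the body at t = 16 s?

-311 m

On each constant-a segment, Δv = aΔt and Δx = v₀Δt + ½aΔt²; chain segment to segment.
0–1 s: v starts 5 m/s; Δx = 5·1 + ½·-5·1² = 2.5 m; v ends 0 m/s.
1–7 s: v starts 0 m/s; Δx = 0·6 + ½·-7·6² = -126 m; v ends -42 m/s.
7–12 s: v starts -42 m/s; Δx = -42·5 + ½·9·5² = -97.5 m; v ends 3 m/s.
12–16 s: v starts 3 m/s; Δx = 3·4 + ½·-12·4² = -84 m; v ends -45 m/s.
x(16) = -6 + Σ Δx = -311 m.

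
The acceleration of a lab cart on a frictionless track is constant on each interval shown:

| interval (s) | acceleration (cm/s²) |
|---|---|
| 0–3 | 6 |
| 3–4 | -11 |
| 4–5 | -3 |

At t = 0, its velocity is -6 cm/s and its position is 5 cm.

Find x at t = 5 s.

On each constant-a segment, Δv = aΔt and Δx = v₀Δt + ½aΔt²; chain segment to segment.
0–3 s: v starts -6 cm/s; Δx = -6·3 + ½·6·3² = 9 cm; v ends 12 cm/s.
3–4 s: v starts 12 cm/s; Δx = 12·1 + ½·-11·1² = 6.5 cm; v ends 1 cm/s.
4–5 s: v starts 1 cm/s; Δx = 1·1 + ½·-3·1² = -0.5 cm; v ends -2 cm/s.
x(5) = 5 + Σ Δx = 20 cm.

20 cm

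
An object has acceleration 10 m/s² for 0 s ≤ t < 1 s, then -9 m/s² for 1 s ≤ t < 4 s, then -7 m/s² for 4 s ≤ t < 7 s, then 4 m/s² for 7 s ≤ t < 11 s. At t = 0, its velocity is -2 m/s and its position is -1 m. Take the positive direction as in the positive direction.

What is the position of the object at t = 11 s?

-231 m

On each constant-a segment, Δv = aΔt and Δx = v₀Δt + ½aΔt²; chain segment to segment.
0–1 s: v starts -2 m/s; Δx = -2·1 + ½·10·1² = 3 m; v ends 8 m/s.
1–4 s: v starts 8 m/s; Δx = 8·3 + ½·-9·3² = -16.5 m; v ends -19 m/s.
4–7 s: v starts -19 m/s; Δx = -19·3 + ½·-7·3² = -88.5 m; v ends -40 m/s.
7–11 s: v starts -40 m/s; Δx = -40·4 + ½·4·4² = -128 m; v ends -24 m/s.
x(11) = -1 + Σ Δx = -231 m.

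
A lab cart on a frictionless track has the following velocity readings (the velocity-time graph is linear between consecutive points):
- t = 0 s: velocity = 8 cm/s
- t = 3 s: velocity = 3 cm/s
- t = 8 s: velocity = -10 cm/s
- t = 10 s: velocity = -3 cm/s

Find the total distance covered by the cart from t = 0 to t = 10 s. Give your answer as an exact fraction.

Distance (not displacement) is the total path length: add the absolute areas under v-t.
0–3 s: |½(8 + 3)(3)| = 16.5 cm
3–8 s: v = 0 at t = 54/13 s; triangle areas 45/26 + 250/13 = 545/26 cm
8–10 s: |½(-10 + -3)(2)| = 13 cm
Total distance = 656/13 cm

656/13 cm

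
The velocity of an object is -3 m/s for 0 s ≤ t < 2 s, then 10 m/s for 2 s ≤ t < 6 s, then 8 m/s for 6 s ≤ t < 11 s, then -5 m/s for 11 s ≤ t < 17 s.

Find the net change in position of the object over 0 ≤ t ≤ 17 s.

44 m

Displacement is the signed area under the v-t curve.
0–2 s: -3 × 2 = -6 m
2–6 s: 10 × 4 = 40 m
6–11 s: 8 × 5 = 40 m
11–17 s: -5 × 6 = -30 m
Net displacement = 44 m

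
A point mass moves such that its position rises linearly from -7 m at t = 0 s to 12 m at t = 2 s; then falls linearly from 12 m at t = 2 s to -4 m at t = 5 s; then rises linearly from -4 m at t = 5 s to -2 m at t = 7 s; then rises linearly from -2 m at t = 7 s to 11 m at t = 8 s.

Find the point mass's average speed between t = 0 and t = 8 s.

Average speed = (total path length)/(elapsed time); on a piecewise-linear x-t graph the path length is Σ|Δx|.
0–2 s: |Δx| = |12 − -7| = 19 m
2–5 s: |Δx| = |-4 − 12| = 16 m
5–7 s: |Δx| = |-2 − -4| = 2 m
7–8 s: |Δx| = |11 − -2| = 13 m
Total path = 50 m; average speed = 50/8 = 6.25 m/s.

6.25 m/s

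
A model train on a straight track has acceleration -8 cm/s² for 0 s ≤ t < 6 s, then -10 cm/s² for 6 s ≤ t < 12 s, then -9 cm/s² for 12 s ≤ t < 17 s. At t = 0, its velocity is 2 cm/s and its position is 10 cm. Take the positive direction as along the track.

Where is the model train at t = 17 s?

On each constant-a segment, Δv = aΔt and Δx = v₀Δt + ½aΔt²; chain segment to segment.
0–6 s: v starts 2 cm/s; Δx = 2·6 + ½·-8·6² = -132 cm; v ends -46 cm/s.
6–12 s: v starts -46 cm/s; Δx = -46·6 + ½·-10·6² = -456 cm; v ends -106 cm/s.
12–17 s: v starts -106 cm/s; Δx = -106·5 + ½·-9·5² = -642.5 cm; v ends -151 cm/s.
x(17) = 10 + Σ Δx = -1220.5 cm.

-1220.5 cm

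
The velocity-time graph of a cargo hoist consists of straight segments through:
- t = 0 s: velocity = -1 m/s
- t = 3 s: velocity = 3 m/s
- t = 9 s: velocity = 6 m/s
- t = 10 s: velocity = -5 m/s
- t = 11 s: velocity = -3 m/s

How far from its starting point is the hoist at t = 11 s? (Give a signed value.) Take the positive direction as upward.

26.5 m

Net displacement equals the area under the velocity-time graph (areas below the axis count negative).
0–3 s: ½(-1 + 3)(3) = 3 m
3–9 s: ½(3 + 6)(6) = 27 m
9–10 s: ½(6 + -5)(1) = 0.5 m
10–11 s: ½(-5 + -3)(1) = -4 m
Net displacement = 26.5 m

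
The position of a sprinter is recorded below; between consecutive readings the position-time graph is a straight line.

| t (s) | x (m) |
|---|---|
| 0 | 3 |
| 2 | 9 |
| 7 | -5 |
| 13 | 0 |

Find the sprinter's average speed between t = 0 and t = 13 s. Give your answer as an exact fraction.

Average speed = (total path length)/(elapsed time); on a piecewise-linear x-t graph the path length is Σ|Δx|.
0–2 s: |Δx| = |9 − 3| = 6 m
2–7 s: |Δx| = |-5 − 9| = 14 m
7–13 s: |Δx| = |0 − -5| = 5 m
Total path = 25 m; average speed = 25/13 = 25/13 m/s.

25/13 m/s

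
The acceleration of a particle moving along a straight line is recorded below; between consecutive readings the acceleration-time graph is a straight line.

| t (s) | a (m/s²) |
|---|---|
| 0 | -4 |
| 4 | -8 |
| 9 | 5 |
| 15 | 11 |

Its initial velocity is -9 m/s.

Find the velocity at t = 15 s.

7.5 m/s

Δv equals the area under the a-t graph; then v = v₀ + Δv.
0–4 s: ½(-4 + -8)(4) = -24 m/s
4–9 s: ½(-8 + 5)(5) = -7.5 m/s
9–15 s: ½(5 + 11)(6) = 48 m/s
Δv = 16.5 m/s, so v(15) = -9 + (16.5) = 7.5 m/s.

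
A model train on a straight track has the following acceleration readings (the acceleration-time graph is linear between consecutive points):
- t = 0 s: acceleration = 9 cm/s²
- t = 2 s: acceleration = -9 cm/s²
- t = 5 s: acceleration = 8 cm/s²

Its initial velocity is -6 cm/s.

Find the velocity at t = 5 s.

-7.5 cm/s

Δv equals the area under the a-t graph; then v = v₀ + Δv.
0–2 s: ½(9 + -9)(2) = 0 cm/s
2–5 s: ½(-9 + 8)(3) = -1.5 cm/s
Δv = -1.5 cm/s, so v(5) = -6 + (-1.5) = -7.5 cm/s.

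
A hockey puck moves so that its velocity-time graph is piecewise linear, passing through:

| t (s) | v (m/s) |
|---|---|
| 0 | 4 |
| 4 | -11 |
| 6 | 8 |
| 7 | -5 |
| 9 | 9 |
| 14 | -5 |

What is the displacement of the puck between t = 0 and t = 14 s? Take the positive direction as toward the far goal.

Net displacement equals the area under the velocity-time graph (areas below the axis count negative).
0–4 s: ½(4 + -11)(4) = -14 m
4–6 s: ½(-11 + 8)(2) = -3 m
6–7 s: ½(8 + -5)(1) = 1.5 m
7–9 s: ½(-5 + 9)(2) = 4 m
9–14 s: ½(9 + -5)(5) = 10 m
Net displacement = -1.5 m

-1.5 m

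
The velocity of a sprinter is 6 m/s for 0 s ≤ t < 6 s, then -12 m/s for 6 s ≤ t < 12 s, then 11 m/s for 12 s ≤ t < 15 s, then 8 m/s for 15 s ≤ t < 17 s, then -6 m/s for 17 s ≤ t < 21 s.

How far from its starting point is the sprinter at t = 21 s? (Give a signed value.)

-11 m

Net displacement equals the area under the velocity-time graph (areas below the axis count negative).
0–6 s: 6 × 6 = 36 m
6–12 s: -12 × 6 = -72 m
12–15 s: 11 × 3 = 33 m
15–17 s: 8 × 2 = 16 m
17–21 s: -6 × 4 = -24 m
Net displacement = -11 m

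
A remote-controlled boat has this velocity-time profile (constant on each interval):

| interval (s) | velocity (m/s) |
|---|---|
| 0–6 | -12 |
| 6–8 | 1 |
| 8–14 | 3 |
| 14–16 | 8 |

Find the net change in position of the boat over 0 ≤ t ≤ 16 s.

-36 m

Net displacement equals the area under the velocity-time graph (areas below the axis count negative).
0–6 s: -12 × 6 = -72 m
6–8 s: 1 × 2 = 2 m
8–14 s: 3 × 6 = 18 m
14–16 s: 8 × 2 = 16 m
Net displacement = -36 m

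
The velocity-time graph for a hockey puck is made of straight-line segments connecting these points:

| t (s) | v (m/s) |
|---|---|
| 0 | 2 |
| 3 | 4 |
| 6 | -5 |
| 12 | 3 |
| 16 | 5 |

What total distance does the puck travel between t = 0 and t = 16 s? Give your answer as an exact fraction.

535/12 m

Total distance travelled is ∫|v| dt — sum the magnitudes of each area piece.
0–3 s: |½(2 + 4)(3)| = 9 m
3–6 s: v = 0 at t = 13/3 s; triangle areas 8/3 + 25/6 = 41/6 m
6–12 s: v = 0 at t = 9.75 s; triangle areas 9.375 + 3.375 = 12.75 m
12–16 s: |½(3 + 5)(4)| = 16 m
Total distance = 535/12 m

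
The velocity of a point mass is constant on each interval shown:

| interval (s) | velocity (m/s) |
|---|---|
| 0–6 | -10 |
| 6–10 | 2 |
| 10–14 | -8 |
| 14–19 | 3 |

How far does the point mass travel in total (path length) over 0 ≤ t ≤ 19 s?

Total distance travelled is ∫|v| dt — sum the magnitudes of each area piece.
0–6 s: |-10| × 6 = 60 m
6–10 s: |2| × 4 = 8 m
10–14 s: |-8| × 4 = 32 m
14–19 s: |3| × 5 = 15 m
Total distance = 115 m

115 m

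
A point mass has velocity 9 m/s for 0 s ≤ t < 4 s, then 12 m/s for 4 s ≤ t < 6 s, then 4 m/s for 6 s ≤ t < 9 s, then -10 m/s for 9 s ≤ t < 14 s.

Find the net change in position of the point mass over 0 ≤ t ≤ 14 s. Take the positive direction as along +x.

Displacement is the signed area under the v-t curve.
0–4 s: 9 × 4 = 36 m
4–6 s: 12 × 2 = 24 m
6–9 s: 4 × 3 = 12 m
9–14 s: -10 × 5 = -50 m
Net displacement = 22 m

22 m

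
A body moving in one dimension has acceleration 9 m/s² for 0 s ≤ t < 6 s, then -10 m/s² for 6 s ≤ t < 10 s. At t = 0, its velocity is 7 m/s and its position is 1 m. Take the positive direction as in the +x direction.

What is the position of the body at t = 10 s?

On each constant-a segment, Δv = aΔt and Δx = v₀Δt + ½aΔt²; chain segment to segment.
0–6 s: v starts 7 m/s; Δx = 7·6 + ½·9·6² = 204 m; v ends 61 m/s.
6–10 s: v starts 61 m/s; Δx = 61·4 + ½·-10·4² = 164 m; v ends 21 m/s.
x(10) = 1 + Σ Δx = 369 m.

369 m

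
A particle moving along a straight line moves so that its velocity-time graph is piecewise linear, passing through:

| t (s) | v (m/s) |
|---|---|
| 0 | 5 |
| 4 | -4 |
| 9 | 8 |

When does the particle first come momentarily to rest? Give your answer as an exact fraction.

t = 20/9 s

v changes sign on 0–4 s (from 5 to -4); the graph is linear there, so v = 0 at t = 0 + (-5)·(4 − 0)/(-4 − 5) = 20/9 s.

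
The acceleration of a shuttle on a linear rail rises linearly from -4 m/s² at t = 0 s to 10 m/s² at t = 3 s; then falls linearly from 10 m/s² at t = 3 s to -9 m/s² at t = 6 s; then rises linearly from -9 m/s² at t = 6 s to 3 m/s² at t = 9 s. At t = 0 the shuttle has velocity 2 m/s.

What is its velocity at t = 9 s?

Δv equals the area under the a-t graph; then v = v₀ + Δv.
0–3 s: ½(-4 + 10)(3) = 9 m/s
3–6 s: ½(10 + -9)(3) = 1.5 m/s
6–9 s: ½(-9 + 3)(3) = -9 m/s
Δv = 1.5 m/s, so v(9) = 2 + (1.5) = 3.5 m/s.

3.5 m/s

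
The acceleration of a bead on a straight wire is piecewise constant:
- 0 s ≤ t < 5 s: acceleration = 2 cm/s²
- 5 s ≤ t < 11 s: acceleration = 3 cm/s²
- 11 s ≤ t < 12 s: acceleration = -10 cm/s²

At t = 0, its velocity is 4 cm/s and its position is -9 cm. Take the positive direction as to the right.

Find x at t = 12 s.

201 cm

On each constant-a segment, Δv = aΔt and Δx = v₀Δt + ½aΔt²; chain segment to segment.
0–5 s: v starts 4 cm/s; Δx = 4·5 + ½·2·5² = 45 cm; v ends 14 cm/s.
5–11 s: v starts 14 cm/s; Δx = 14·6 + ½·3·6² = 138 cm; v ends 32 cm/s.
11–12 s: v starts 32 cm/s; Δx = 32·1 + ½·-10·1² = 27 cm; v ends 22 cm/s.
x(12) = -9 + Σ Δx = 201 cm.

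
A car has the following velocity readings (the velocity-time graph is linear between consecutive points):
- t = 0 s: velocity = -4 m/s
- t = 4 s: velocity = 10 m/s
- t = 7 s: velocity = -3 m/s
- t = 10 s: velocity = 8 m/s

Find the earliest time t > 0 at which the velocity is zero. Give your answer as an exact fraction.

t = 8/7 s

v changes sign on 0–4 s (from -4 to 10); the graph is linear there, so v = 0 at t = 0 + (4)·(4 − 0)/(10 − -4) = 8/7 s.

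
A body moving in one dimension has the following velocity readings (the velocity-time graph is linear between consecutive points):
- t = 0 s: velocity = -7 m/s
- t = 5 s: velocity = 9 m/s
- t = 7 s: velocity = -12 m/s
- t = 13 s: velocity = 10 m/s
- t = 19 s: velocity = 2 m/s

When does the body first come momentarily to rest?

t = 2.1875 s

v changes sign on 0–5 s (from -7 to 9); the graph is linear there, so v = 0 at t = 0 + (7)·(5 − 0)/(9 − -7) = 2.1875 s.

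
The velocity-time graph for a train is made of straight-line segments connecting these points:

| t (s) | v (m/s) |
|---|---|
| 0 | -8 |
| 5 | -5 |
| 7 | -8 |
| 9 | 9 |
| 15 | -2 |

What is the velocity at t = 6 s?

-6.5 m/s

On 5–7 s the graph is linear from -5 to -8 m/s: v(6) = -5 + (-8 − -5)·(6 − 5)/(7 − 5) = -6.5 m/s.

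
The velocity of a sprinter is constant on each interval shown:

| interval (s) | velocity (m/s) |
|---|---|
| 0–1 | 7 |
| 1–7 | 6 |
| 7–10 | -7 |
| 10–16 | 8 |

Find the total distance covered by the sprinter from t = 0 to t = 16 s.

Total distance travelled is ∫|v| dt — sum the magnitudes of each area piece.
0–1 s: |7| × 1 = 7 m
1–7 s: |6| × 6 = 36 m
7–10 s: |-7| × 3 = 21 m
10–16 s: |8| × 6 = 48 m
Total distance = 112 m

112 m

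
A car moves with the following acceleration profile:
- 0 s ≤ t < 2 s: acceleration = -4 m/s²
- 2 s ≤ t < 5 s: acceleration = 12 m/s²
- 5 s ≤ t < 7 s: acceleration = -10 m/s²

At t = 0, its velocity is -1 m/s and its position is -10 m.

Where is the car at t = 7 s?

On each constant-a segment, Δv = aΔt and Δx = v₀Δt + ½aΔt²; chain segment to segment.
0–2 s: v starts -1 m/s; Δx = -1·2 + ½·-4·2² = -10 m; v ends -9 m/s.
2–5 s: v starts -9 m/s; Δx = -9·3 + ½·12·3² = 27 m; v ends 27 m/s.
5–7 s: v starts 27 m/s; Δx = 27·2 + ½·-10·2² = 34 m; v ends 7 m/s.
x(7) = -10 + Σ Δx = 41 m.

41 m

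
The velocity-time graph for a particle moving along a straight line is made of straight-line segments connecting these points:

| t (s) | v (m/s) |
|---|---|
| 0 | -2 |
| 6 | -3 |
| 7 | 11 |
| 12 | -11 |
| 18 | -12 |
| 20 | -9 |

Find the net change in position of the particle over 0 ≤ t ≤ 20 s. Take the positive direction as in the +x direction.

Net displacement equals the area under the velocity-time graph (areas below the axis count negative).
0–6 s: ½(-2 + -3)(6) = -15 m
6–7 s: ½(-3 + 11)(1) = 4 m
7–12 s: ½(11 + -11)(5) = 0 m
12–18 s: ½(-11 + -12)(6) = -69 m
18–20 s: ½(-12 + -9)(2) = -21 m
Net displacement = -101 m

-101 m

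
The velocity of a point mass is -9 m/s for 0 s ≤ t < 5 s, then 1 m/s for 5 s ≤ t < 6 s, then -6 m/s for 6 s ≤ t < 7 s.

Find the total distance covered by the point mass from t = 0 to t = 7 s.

Distance (not displacement) is the total path length: add the absolute areas under v-t.
0–5 s: |-9| × 5 = 45 m
5–6 s: |1| × 1 = 1 m
6–7 s: |-6| × 1 = 6 m
Total distance = 52 m

52 m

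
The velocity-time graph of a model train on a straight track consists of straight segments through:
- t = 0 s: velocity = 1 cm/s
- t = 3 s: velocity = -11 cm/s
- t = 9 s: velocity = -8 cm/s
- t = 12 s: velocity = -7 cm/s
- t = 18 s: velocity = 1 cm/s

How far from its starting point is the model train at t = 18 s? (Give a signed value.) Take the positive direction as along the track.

-112.5 cm

Displacement is the signed area under the v-t curve.
0–3 s: ½(1 + -11)(3) = -15 cm
3–9 s: ½(-11 + -8)(6) = -57 cm
9–12 s: ½(-8 + -7)(3) = -22.5 cm
12–18 s: ½(-7 + 1)(6) = -18 cm
Net displacement = -112.5 cm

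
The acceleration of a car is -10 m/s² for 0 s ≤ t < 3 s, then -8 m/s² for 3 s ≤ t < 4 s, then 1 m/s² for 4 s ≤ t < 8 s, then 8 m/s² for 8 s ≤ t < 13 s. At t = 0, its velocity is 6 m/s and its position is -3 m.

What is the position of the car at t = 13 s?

On each constant-a segment, Δv = aΔt and Δx = v₀Δt + ½aΔt²; chain segment to segment.
0–3 s: v starts 6 m/s; Δx = 6·3 + ½·-10·3² = -27 m; v ends -24 m/s.
3–4 s: v starts -24 m/s; Δx = -24·1 + ½·-8·1² = -28 m; v ends -32 m/s.
4–8 s: v starts -32 m/s; Δx = -32·4 + ½·1·4² = -120 m; v ends -28 m/s.
8–13 s: v starts -28 m/s; Δx = -28·5 + ½·8·5² = -40 m; v ends 12 m/s.
x(13) = -3 + Σ Δx = -218 m.

-218 m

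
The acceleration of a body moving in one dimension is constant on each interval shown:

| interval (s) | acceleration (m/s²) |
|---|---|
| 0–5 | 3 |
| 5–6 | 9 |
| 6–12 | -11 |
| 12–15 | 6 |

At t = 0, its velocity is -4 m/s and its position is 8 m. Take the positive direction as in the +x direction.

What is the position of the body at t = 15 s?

On each constant-a segment, Δv = aΔt and Δx = v₀Δt + ½aΔt²; chain segment to segment.
0–5 s: v starts -4 m/s; Δx = -4·5 + ½·3·5² = 17.5 m; v ends 11 m/s.
5–6 s: v starts 11 m/s; Δx = 11·1 + ½·9·1² = 15.5 m; v ends 20 m/s.
6–12 s: v starts 20 m/s; Δx = 20·6 + ½·-11·6² = -78 m; v ends -46 m/s.
12–15 s: v starts -46 m/s; Δx = -46·3 + ½·6·3² = -111 m; v ends -28 m/s.
x(15) = 8 + Σ Δx = -148 m.

-148 m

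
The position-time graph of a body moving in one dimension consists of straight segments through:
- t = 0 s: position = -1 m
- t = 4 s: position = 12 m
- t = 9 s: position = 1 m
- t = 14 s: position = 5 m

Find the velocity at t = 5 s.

Velocity is the slope of the x-t graph on 4–9 s: (1 − 12)/(9 − 4) = -2.2 m/s.

-2.2 m/s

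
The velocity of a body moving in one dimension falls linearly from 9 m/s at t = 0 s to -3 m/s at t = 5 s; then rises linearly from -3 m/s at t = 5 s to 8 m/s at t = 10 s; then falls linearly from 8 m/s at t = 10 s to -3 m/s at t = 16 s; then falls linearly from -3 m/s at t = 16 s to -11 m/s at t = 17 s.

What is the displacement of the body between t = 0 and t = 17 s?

35.5 m

Displacement is the signed area under the v-t curve.
0–5 s: ½(9 + -3)(5) = 15 m
5–10 s: ½(-3 + 8)(5) = 12.5 m
10–16 s: ½(8 + -3)(6) = 15 m
16–17 s: ½(-3 + -11)(1) = -7 m
Net displacement = 35.5 m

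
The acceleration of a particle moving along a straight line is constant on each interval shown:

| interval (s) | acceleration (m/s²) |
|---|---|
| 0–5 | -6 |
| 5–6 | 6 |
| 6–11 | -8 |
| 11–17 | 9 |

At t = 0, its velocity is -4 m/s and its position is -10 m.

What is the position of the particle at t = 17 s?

-622 m

On each constant-a segment, Δv = aΔt and Δx = v₀Δt + ½aΔt²; chain segment to segment.
0–5 s: v starts -4 m/s; Δx = -4·5 + ½·-6·5² = -95 m; v ends -34 m/s.
5–6 s: v starts -34 m/s; Δx = -34·1 + ½·6·1² = -31 m; v ends -28 m/s.
6–11 s: v starts -28 m/s; Δx = -28·5 + ½·-8·5² = -240 m; v ends -68 m/s.
11–17 s: v starts -68 m/s; Δx = -68·6 + ½·9·6² = -246 m; v ends -14 m/s.
x(17) = -10 + Σ Δx = -622 m.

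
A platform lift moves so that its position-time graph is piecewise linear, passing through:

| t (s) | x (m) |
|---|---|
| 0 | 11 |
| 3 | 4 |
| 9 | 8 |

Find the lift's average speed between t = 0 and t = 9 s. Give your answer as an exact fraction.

11/9 m/s

Average speed = (total path length)/(elapsed time); on a piecewise-linear x-t graph the path length is Σ|Δx|.
0–3 s: |Δx| = |4 − 11| = 7 m
3–9 s: |Δx| = |8 − 4| = 4 m
Total path = 11 m; average speed = 11/9 = 11/9 m/s.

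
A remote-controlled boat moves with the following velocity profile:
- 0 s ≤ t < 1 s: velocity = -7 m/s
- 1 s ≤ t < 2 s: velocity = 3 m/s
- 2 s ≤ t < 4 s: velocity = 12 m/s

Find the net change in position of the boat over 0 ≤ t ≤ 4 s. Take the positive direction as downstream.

20 m

Displacement is the signed area under the v-t curve.
0–1 s: -7 × 1 = -7 m
1–2 s: 3 × 1 = 3 m
2–4 s: 12 × 2 = 24 m
Net displacement = 20 m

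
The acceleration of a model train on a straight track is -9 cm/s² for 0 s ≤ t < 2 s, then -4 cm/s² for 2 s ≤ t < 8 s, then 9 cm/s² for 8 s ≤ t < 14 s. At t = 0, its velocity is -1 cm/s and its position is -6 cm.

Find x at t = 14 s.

-308 cm

On each constant-a segment, Δv = aΔt and Δx = v₀Δt + ½aΔt²; chain segment to segment.
0–2 s: v starts -1 cm/s; Δx = -1·2 + ½·-9·2² = -20 cm; v ends -19 cm/s.
2–8 s: v starts -19 cm/s; Δx = -19·6 + ½·-4·6² = -186 cm; v ends -43 cm/s.
8–14 s: v starts -43 cm/s; Δx = -43·6 + ½·9·6² = -96 cm; v ends 11 cm/s.
x(14) = -6 + Σ Δx = -308 cm.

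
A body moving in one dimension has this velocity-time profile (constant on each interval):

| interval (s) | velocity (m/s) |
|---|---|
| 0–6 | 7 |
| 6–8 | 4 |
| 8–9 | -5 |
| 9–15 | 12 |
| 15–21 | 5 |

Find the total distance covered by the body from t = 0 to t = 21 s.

Distance (not displacement) is the total path length: add the absolute areas under v-t.
0–6 s: |7| × 6 = 42 m
6–8 s: |4| × 2 = 8 m
8–9 s: |-5| × 1 = 5 m
9–15 s: |12| × 6 = 72 m
15–21 s: |5| × 6 = 30 m
Total distance = 157 m

157 m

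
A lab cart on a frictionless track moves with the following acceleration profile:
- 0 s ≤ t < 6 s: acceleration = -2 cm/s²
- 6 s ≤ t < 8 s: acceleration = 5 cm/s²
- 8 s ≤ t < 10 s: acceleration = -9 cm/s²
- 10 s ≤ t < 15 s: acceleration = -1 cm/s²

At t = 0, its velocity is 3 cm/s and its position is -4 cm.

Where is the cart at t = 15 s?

On each constant-a segment, Δv = aΔt and Δx = v₀Δt + ½aΔt²; chain segment to segment.
0–6 s: v starts 3 cm/s; Δx = 3·6 + ½·-2·6² = -18 cm; v ends -9 cm/s.
6–8 s: v starts -9 cm/s; Δx = -9·2 + ½·5·2² = -8 cm; v ends 1 cm/s.
8–10 s: v starts 1 cm/s; Δx = 1·2 + ½·-9·2² = -16 cm; v ends -17 cm/s.
10–15 s: v starts -17 cm/s; Δx = -17·5 + ½·-1·5² = -97.5 cm; v ends -22 cm/s.
x(15) = -4 + Σ Δx = -143.5 cm.

-143.5 cm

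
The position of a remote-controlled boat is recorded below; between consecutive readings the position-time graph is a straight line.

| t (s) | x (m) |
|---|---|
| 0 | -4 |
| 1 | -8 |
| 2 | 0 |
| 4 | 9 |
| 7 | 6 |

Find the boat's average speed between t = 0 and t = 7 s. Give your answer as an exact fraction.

24/7 m/s

Average speed = (total path length)/(elapsed time); on a piecewise-linear x-t graph the path length is Σ|Δx|.
0–1 s: |Δx| = |-8 − -4| = 4 m
1–2 s: |Δx| = |0 − -8| = 8 m
2–4 s: |Δx| = |9 − 0| = 9 m
4–7 s: |Δx| = |6 − 9| = 3 m
Total path = 24 m; average speed = 24/7 = 24/7 m/s.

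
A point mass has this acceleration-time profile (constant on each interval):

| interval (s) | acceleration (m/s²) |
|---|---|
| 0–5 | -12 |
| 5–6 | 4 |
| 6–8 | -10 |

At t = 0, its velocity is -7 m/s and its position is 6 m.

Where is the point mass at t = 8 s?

On each constant-a segment, Δv = aΔt and Δx = v₀Δt + ½aΔt²; chain segment to segment.
0–5 s: v starts -7 m/s; Δx = -7·5 + ½·-12·5² = -185 m; v ends -67 m/s.
5–6 s: v starts -67 m/s; Δx = -67·1 + ½·4·1² = -65 m; v ends -63 m/s.
6–8 s: v starts -63 m/s; Δx = -63·2 + ½·-10·2² = -146 m; v ends -83 m/s.
x(8) = 6 + Σ Δx = -390 m.

-390 m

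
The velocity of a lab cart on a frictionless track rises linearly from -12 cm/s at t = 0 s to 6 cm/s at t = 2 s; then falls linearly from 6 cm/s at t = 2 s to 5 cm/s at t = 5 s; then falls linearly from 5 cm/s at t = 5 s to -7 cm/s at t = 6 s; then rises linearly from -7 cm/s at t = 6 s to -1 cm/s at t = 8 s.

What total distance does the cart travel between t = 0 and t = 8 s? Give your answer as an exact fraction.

Total distance travelled is ∫|v| dt — sum the magnitudes of each area piece.
0–2 s: v = 0 at t = 4/3 s; triangle areas 8 + 2 = 10 cm
2–5 s: |½(6 + 5)(3)| = 16.5 cm
5–6 s: v = 0 at t = 65/12 s; triangle areas 25/24 + 49/24 = 37/12 cm
6–8 s: |½(-7 + -1)(2)| = 8 cm
Total distance = 451/12 cm

451/12 cm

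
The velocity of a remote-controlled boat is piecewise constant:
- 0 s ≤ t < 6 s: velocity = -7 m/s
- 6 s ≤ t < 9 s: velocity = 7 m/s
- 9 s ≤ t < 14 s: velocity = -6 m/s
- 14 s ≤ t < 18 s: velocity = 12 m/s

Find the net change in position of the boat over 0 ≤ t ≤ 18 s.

-3 m

Net displacement equals the area under the velocity-time graph (areas below the axis count negative).
0–6 s: -7 × 6 = -42 m
6–9 s: 7 × 3 = 21 m
9–14 s: -6 × 5 = -30 m
14–18 s: 12 × 4 = 48 m
Net displacement = -3 m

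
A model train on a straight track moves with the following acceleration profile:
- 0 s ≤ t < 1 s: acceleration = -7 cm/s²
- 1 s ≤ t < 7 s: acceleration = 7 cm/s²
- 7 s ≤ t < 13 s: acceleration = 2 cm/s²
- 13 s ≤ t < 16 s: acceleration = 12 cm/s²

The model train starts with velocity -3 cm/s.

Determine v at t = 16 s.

Δv equals the area under the a-t graph; then v = v₀ + Δv.
0–1 s: -7 × 1 = -7 cm/s
1–7 s: 7 × 6 = 42 cm/s
7–13 s: 2 × 6 = 12 cm/s
13–16 s: 12 × 3 = 36 cm/s
Δv = 83 cm/s, so v(16) = -3 + (83) = 80 cm/s.

80 cm/s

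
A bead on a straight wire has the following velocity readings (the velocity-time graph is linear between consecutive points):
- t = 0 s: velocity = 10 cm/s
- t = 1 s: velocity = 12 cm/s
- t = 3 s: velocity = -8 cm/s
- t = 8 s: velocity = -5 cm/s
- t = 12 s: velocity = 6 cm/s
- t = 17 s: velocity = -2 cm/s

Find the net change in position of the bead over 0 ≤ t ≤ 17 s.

Net displacement equals the area under the velocity-time graph (areas below the axis count negative).
0–1 s: ½(10 + 12)(1) = 11 cm
1–3 s: ½(12 + -8)(2) = 4 cm
3–8 s: ½(-8 + -5)(5) = -32.5 cm
8–12 s: ½(-5 + 6)(4) = 2 cm
12–17 s: ½(6 + -2)(5) = 10 cm
Net displacement = -5.5 cm

-5.5 cm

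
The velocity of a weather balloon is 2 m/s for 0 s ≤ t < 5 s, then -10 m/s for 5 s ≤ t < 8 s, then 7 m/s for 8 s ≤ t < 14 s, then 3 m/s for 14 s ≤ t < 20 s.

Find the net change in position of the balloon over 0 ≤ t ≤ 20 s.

40 m

Net displacement equals the area under the velocity-time graph (areas below the axis count negative).
0–5 s: 2 × 5 = 10 m
5–8 s: -10 × 3 = -30 m
8–14 s: 7 × 6 = 42 m
14–20 s: 3 × 6 = 18 m
Net displacement = 40 m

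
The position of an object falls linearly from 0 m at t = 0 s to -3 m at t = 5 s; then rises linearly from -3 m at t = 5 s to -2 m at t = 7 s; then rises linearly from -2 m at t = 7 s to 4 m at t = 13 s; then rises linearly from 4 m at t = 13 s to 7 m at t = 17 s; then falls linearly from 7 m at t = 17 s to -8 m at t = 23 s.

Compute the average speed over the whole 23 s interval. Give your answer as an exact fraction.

Average speed = (total path length)/(elapsed time); on a piecewise-linear x-t graph the path length is Σ|Δx|.
0–5 s: |Δx| = |-3 − 0| = 3 m
5–7 s: |Δx| = |-2 − -3| = 1 m
7–13 s: |Δx| = |4 − -2| = 6 m
13–17 s: |Δx| = |7 − 4| = 3 m
17–23 s: |Δx| = |-8 − 7| = 15 m
Total path = 28 m; average speed = 28/23 = 28/23 m/s.

28/23 m/s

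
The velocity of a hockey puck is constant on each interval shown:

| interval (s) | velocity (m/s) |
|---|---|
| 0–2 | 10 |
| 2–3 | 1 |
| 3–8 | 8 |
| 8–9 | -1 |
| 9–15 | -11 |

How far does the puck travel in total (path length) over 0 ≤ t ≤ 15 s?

Distance (not displacement) is the total path length: add the absolute areas under v-t.
0–2 s: |10| × 2 = 20 m
2–3 s: |1| × 1 = 1 m
3–8 s: |8| × 5 = 40 m
8–9 s: |-1| × 1 = 1 m
9–15 s: |-11| × 6 = 66 m
Total distance = 128 m

128 m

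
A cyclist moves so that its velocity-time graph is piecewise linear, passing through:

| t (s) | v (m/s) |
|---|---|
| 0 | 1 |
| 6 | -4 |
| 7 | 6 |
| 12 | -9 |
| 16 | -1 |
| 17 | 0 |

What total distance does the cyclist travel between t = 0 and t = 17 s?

52.8 m

Distance (not displacement) is the total path length: add the absolute areas under v-t.
0–6 s: v = 0 at t = 1.2 s; triangle areas 0.6 + 9.6 = 10.2 m
6–7 s: v = 0 at t = 6.4 s; triangle areas 0.8 + 1.8 = 2.6 m
7–12 s: v = 0 at t = 9 s; triangle areas 6 + 13.5 = 19.5 m
12–16 s: |½(-9 + -1)(4)| = 20 m
16–17 s: |½(-1 + 0)(1)| = 0.5 m
Total distance = 52.8 m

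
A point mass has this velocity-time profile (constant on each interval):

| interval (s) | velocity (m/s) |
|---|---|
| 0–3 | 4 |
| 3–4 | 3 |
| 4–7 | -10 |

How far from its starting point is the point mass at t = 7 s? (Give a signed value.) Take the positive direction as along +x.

-15 m

Net displacement equals the area under the velocity-time graph (areas below the axis count negative).
0–3 s: 4 × 3 = 12 m
3–4 s: 3 × 1 = 3 m
4–7 s: -10 × 3 = -30 m
Net displacement = -15 m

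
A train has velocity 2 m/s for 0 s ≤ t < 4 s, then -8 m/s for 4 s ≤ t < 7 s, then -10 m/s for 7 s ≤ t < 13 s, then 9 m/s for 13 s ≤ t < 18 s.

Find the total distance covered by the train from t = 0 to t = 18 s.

Total distance travelled is ∫|v| dt — sum the magnitudes of each area piece.
0–4 s: |2| × 4 = 8 m
4–7 s: |-8| × 3 = 24 m
7–13 s: |-10| × 6 = 60 m
13–18 s: |9| × 5 = 45 m
Total distance = 137 m

137 m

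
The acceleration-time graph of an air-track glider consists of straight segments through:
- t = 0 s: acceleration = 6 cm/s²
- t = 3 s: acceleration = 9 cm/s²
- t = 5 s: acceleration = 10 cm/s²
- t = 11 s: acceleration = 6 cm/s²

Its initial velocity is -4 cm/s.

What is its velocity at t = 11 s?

Δv equals the area under the a-t graph; then v = v₀ + Δv.
0–3 s: ½(6 + 9)(3) = 22.5 cm/s
3–5 s: ½(9 + 10)(2) = 19 cm/s
5–11 s: ½(10 + 6)(6) = 48 cm/s
Δv = 89.5 cm/s, so v(11) = -4 + (89.5) = 85.5 cm/s.

85.5 cm/s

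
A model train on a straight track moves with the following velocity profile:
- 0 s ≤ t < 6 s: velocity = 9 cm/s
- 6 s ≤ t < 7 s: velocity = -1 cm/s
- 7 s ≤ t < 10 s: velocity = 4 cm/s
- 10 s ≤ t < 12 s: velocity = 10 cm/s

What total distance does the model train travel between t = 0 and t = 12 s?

87 cm

Total distance travelled is ∫|v| dt — sum the magnitudes of each area piece.
0–6 s: |9| × 6 = 54 cm
6–7 s: |-1| × 1 = 1 cm
7–10 s: |4| × 3 = 12 cm
10–12 s: |10| × 2 = 20 cm
Total distance = 87 cm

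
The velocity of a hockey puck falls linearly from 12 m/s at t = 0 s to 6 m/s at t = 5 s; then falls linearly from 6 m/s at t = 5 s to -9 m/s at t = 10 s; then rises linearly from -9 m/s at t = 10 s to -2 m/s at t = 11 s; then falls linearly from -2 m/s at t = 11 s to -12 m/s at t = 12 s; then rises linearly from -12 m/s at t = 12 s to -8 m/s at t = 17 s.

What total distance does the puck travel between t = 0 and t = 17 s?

127 m

Total distance travelled is ∫|v| dt — sum the magnitudes of each area piece.
0–5 s: |½(12 + 6)(5)| = 45 m
5–10 s: v = 0 at t = 7 s; triangle areas 6 + 13.5 = 19.5 m
10–11 s: |½(-9 + -2)(1)| = 5.5 m
11–12 s: |½(-2 + -12)(1)| = 7 m
12–17 s: |½(-12 + -8)(5)| = 50 m
Total distance = 127 m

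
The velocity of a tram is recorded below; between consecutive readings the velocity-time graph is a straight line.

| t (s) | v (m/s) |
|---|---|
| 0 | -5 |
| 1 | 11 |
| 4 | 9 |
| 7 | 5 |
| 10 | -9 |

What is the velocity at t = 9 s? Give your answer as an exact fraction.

On 7–10 s the graph is linear from 5 to -9 m/s: v(9) = 5 + (-9 − 5)·(9 − 7)/(10 − 7) = -13/3 m/s.

-13/3 m/s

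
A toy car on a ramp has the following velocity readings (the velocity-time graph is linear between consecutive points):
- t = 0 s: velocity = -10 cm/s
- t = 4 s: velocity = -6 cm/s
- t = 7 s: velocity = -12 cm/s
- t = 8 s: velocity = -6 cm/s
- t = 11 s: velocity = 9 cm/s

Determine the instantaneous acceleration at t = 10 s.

5 cm/s²

Acceleration is the slope of the v-t graph on 8–11 s: (9 − -6)/(11 − 8) = 5 cm/s².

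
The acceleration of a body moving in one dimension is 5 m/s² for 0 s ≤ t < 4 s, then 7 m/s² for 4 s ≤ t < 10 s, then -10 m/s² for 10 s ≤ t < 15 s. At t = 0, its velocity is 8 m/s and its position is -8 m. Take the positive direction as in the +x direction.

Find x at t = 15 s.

On each constant-a segment, Δv = aΔt and Δx = v₀Δt + ½aΔt²; chain segment to segment.
0–4 s: v starts 8 m/s; Δx = 8·4 + ½·5·4² = 72 m; v ends 28 m/s.
4–10 s: v starts 28 m/s; Δx = 28·6 + ½·7·6² = 294 m; v ends 70 m/s.
10–15 s: v starts 70 m/s; Δx = 70·5 + ½·-10·5² = 225 m; v ends 20 m/s.
x(15) = -8 + Σ Δx = 583 m.

583 m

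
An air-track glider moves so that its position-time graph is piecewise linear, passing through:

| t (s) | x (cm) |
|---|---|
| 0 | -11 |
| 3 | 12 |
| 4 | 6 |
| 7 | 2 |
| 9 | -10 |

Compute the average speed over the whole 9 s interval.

5 cm/s

Average speed = (total path length)/(elapsed time); on a piecewise-linear x-t graph the path length is Σ|Δx|.
0–3 s: |Δx| = |12 − -11| = 23 cm
3–4 s: |Δx| = |6 − 12| = 6 cm
4–7 s: |Δx| = |2 − 6| = 4 cm
7–9 s: |Δx| = |-10 − 2| = 12 cm
Total path = 45 cm; average speed = 45/9 = 5 cm/s.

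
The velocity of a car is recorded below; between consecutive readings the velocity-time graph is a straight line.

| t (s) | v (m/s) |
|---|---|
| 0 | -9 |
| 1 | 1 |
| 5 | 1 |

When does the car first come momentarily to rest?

v changes sign on 0–1 s (from -9 to 1); the graph is linear there, so v = 0 at t = 0 + (9)·(1 − 0)/(1 − -9) = 0.9 s.

t = 0.9 s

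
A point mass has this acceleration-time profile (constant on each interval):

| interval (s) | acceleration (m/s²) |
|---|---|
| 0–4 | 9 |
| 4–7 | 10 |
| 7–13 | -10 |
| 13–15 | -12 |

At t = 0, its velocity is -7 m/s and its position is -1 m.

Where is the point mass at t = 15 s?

On each constant-a segment, Δv = aΔt and Δx = v₀Δt + ½aΔt²; chain segment to segment.
0–4 s: v starts -7 m/s; Δx = -7·4 + ½·9·4² = 44 m; v ends 29 m/s.
4–7 s: v starts 29 m/s; Δx = 29·3 + ½·10·3² = 132 m; v ends 59 m/s.
7–13 s: v starts 59 m/s; Δx = 59·6 + ½·-10·6² = 174 m; v ends -1 m/s.
13–15 s: v starts -1 m/s; Δx = -1·2 + ½·-12·2² = -26 m; v ends -25 m/s.
x(15) = -1 + Σ Δx = 323 m.

323 m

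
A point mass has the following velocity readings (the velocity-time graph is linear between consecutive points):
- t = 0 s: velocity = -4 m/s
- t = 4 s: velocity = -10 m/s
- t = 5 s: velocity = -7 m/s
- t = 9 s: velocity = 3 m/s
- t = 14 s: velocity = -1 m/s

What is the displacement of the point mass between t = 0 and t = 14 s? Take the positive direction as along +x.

Net displacement equals the area under the velocity-time graph (areas below the axis count negative).
0–4 s: ½(-4 + -10)(4) = -28 m
4–5 s: ½(-10 + -7)(1) = -8.5 m
5–9 s: ½(-7 + 3)(4) = -8 m
9–14 s: ½(3 + -1)(5) = 5 m
Net displacement = -39.5 m

-39.5 m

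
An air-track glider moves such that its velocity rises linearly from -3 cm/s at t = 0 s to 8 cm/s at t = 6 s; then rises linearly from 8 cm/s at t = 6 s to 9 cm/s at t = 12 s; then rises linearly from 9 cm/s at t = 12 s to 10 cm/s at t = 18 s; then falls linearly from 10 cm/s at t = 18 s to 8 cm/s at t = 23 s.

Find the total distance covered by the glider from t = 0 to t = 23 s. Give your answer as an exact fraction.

1902/11 cm

Distance (not displacement) is the total path length: add the absolute areas under v-t.
0–6 s: v = 0 at t = 18/11 s; triangle areas 27/11 + 192/11 = 219/11 cm
6–12 s: |½(8 + 9)(6)| = 51 cm
12–18 s: |½(9 + 10)(6)| = 57 cm
18–23 s: |½(10 + 8)(5)| = 45 cm
Total distance = 1902/11 cm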